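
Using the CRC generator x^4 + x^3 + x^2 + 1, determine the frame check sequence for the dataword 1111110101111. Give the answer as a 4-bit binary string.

0010

Append 4 zeros: 11111101011110000. Divide by 11101 (XOR where the leading bit is 1):
  pos 0: 11111 XOR 11101 = 00010
  pos 3: 10101 XOR 11101 = 01000
  pos 4: 10000 XOR 11101 = 01101
  pos 5: 11011 XOR 11101 = 00110
  pos 7: 11011 XOR 11101 = 00110
  pos 9: 11010 XOR 11101 = 00111
  pos 11: 11100 XOR 11101 = 00001
Remainder (last 4 bits) = 0010. This is the CRC / FCS.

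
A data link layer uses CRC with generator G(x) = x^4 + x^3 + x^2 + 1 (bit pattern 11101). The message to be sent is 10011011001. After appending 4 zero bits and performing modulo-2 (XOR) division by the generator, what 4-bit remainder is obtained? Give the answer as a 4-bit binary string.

Append 4 zeros: 100110110010000. Divide by 11101 (XOR where the leading bit is 1):
  pos 0: 10011 XOR 11101 = 01110
  pos 1: 11100 XOR 11101 = 00001
  pos 5: 11100 XOR 11101 = 00001
  pos 9: 11000 XOR 11101 = 00101
Remainder (last 4 bits) = 1010. This is the CRC / FCS.

1010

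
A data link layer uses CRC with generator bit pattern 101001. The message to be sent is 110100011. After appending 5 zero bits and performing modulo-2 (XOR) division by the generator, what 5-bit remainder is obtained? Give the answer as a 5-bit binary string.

Append 5 zeros: 11010001100000. Divide by 101001 (XOR where the leading bit is 1):
  pos 0: 110100 XOR 101001 = 011101
  pos 1: 111010 XOR 101001 = 010011
  pos 2: 100111 XOR 101001 = 001110
  pos 4: 111010 XOR 101001 = 010011
  pos 5: 100110 XOR 101001 = 001111
  pos 7: 111100 XOR 101001 = 010101
  pos 8: 101010 XOR 101001 = 000011
Remainder (last 5 bits) = 00011. This is the CRC / FCS.

00011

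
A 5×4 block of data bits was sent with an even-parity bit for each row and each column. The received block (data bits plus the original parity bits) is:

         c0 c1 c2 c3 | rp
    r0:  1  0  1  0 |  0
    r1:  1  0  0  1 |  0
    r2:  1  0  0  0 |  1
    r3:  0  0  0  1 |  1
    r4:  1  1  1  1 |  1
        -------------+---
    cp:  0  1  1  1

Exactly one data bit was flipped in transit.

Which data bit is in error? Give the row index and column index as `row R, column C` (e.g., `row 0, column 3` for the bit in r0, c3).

Recompute each row's even parity and compare to rp:
  r0: data parity 0, sent rp 0 → ok
  r1: data parity 0, sent rp 0 → ok
  r2: data parity 1, sent rp 1 → ok
  r3: data parity 1, sent rp 1 → ok
  r4: data parity 0, sent rp 1 → mismatch
Recompute each column's even parity and compare to cp:
  c0: data parity 0, sent cp 0 → ok
  c1: data parity 1, sent cp 1 → ok
  c2: data parity 0, sent cp 1 → mismatch
  c3: data parity 1, sent cp 1 → ok
Exactly one row (r4) and one column (c2) fail → the flipped bit is at their intersection.

row 4, column 2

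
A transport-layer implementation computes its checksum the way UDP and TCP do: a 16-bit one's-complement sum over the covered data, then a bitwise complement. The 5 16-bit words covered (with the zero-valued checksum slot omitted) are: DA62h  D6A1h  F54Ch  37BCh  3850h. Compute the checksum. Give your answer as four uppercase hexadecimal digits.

One's-complement addition (fold any carry out of bit 15 back into bit 0):
  0xDA62 + 0xD6A1 = 0x1B103 → wrap carry → 0xB104
  0xB104 + 0xF54C = 0x1A650 → wrap carry → 0xA651
  0xA651 + 0x37BC = 0x0DE0D
  0xDE0D + 0x3850 = 0x1165D → wrap carry → 0x165E
One's-complement sum = 0x165E.
Checksum = ~0x165E & 0xFFFF = 0xE9A1.

E9A1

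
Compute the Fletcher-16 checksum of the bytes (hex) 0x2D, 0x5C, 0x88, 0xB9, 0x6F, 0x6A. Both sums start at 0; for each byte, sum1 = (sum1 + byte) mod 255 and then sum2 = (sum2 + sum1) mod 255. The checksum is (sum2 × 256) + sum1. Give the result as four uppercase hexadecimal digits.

75A5

Running sums (mod 255):
  after byte 0 (0x2D): sum1=45, sum2=45
  after byte 1 (0x5C): sum1=137, sum2=182
  after byte 2 (0x88): sum1=18, sum2=200
  after byte 3 (0xB9): sum1=203, sum2=148
  after byte 4 (0x6F): sum1=59, sum2=207
  after byte 5 (0x6A): sum1=165, sum2=117
Checksum = sum2·256 + sum1 = 117·256 + 165 = 30117 = 0x75A5.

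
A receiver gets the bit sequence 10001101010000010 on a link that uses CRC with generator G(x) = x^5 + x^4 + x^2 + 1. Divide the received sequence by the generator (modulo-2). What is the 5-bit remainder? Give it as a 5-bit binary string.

00000

Modulo-2 division of 10001101010000010 by 110101:
  pos 0: 100011 XOR 110101 = 010110
  pos 1: 101100 XOR 110101 = 011001
  pos 2: 110011 XOR 110101 = 000110
  pos 5: 110010 XOR 110101 = 000111
  pos 8: 111000 XOR 110101 = 001101
  pos 10: 110101 XOR 110101 = 000000
Remainder = 00000 (zero — the frame passes the CRC check).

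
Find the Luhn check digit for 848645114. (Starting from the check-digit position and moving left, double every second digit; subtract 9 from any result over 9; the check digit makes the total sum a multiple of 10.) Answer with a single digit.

2

Partial digits right→left: 4 1 1 5 4 6 8 4 8
Double every second digit counting from the check-digit position (so the 1st, 3rd, 5th, ... of the partial from the right).
  doubled (with −9 where >9): 8 2 8 7 7 → sum 32
  kept as-is: 1 5 6 4 → sum 16
Total = 32 + 16 = 48.
Check digit = (10 − (48 mod 10)) mod 10 = 2.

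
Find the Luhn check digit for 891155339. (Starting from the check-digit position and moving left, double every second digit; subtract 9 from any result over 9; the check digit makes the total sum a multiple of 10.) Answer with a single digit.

7

Partial digits right→left: 9 3 3 5 5 1 1 9 8
Double every second digit counting from the check-digit position (so the 1st, 3rd, 5th, ... of the partial from the right).
  doubled (with −9 where >9): 9 6 1 2 7 → sum 25
  kept as-is: 3 5 1 9 → sum 18
Total = 25 + 18 = 43.
Check digit = (10 − (43 mod 10)) mod 10 = 7.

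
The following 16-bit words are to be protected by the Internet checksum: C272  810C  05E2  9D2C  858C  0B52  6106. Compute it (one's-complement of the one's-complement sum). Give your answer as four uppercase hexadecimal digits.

One's-complement addition (fold any carry out of bit 15 back into bit 0):
  0xC272 + 0x810C = 0x1437E → wrap carry → 0x437F
  0x437F + 0x05E2 = 0x04961
  0x4961 + 0x9D2C = 0x0E68D
  0xE68D + 0x858C = 0x16C19 → wrap carry → 0x6C1A
  0x6C1A + 0x0B52 = 0x0776C
  0x776C + 0x6106 = 0x0D872
One's-complement sum = 0xD872.
Checksum = ~0xD872 & 0xFFFF = 0x278D.

278D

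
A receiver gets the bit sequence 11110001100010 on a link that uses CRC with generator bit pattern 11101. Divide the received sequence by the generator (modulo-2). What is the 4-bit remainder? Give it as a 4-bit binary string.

0111

Modulo-2 division of 11110001100010 by 11101:
  pos 0: 11110 XOR 11101 = 00011
  pos 3: 11001 XOR 11101 = 00100
  pos 5: 10010 XOR 11101 = 01111
  pos 6: 11110 XOR 11101 = 00011
  pos 9: 11010 XOR 11101 = 00111
Remainder = 0111 (nonzero — an error is detected).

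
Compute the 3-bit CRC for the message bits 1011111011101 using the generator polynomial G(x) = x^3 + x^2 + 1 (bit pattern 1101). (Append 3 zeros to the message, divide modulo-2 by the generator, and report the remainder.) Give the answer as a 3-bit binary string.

000

Append 3 zeros: 1011111011101000. Divide by 1101 (XOR where the leading bit is 1):
  pos 0: 1011 XOR 1101 = 0110
  pos 1: 1101 XOR 1101 = 0000
  pos 5: 1101 XOR 1101 = 0000
  pos 9: 1101 XOR 1101 = 0000
Remainder (last 3 bits) = 000. This is the CRC / FCS.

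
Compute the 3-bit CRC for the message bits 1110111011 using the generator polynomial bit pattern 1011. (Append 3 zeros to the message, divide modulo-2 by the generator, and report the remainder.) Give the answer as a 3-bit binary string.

001

Append 3 zeros: 1110111011000. Divide by 1011 (XOR where the leading bit is 1):
  pos 0: 1110 XOR 1011 = 0101
  pos 1: 1011 XOR 1011 = 0000
  pos 5: 1101 XOR 1011 = 0110
  pos 6: 1101 XOR 1011 = 0110
  pos 7: 1100 XOR 1011 = 0111
  pos 8: 1110 XOR 1011 = 0101
  pos 9: 1010 XOR 1011 = 0001
Remainder (last 3 bits) = 001. This is the CRC / FCS.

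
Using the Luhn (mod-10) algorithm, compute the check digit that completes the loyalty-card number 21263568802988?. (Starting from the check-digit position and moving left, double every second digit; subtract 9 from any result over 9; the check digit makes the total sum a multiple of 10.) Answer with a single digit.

0

Partial digits right→left: 8 8 9 2 0 8 8 6 5 3 6 2 1 2
Double every second digit counting from the check-digit position (so the 1st, 3rd, 5th, ... of the partial from the right).
  doubled (with −9 where >9): 7 9 0 7 1 3 2 → sum 29
  kept as-is: 8 2 8 6 3 2 2 → sum 31
Total = 29 + 31 = 60.
Check digit = (10 − (60 mod 10)) mod 10 = 0.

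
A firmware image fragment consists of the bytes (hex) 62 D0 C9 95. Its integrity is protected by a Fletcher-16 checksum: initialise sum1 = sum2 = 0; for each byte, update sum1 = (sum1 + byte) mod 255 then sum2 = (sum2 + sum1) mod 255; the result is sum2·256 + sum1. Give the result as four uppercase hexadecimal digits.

Running sums (mod 255):
  after byte 0 (62): sum1=98, sum2=98
  after byte 1 (D0): sum1=51, sum2=149
  after byte 2 (C9): sum1=252, sum2=146
  after byte 3 (95): sum1=146, sum2=37
Checksum = sum2·256 + sum1 = 37·256 + 146 = 9618 = 0x2592.

2592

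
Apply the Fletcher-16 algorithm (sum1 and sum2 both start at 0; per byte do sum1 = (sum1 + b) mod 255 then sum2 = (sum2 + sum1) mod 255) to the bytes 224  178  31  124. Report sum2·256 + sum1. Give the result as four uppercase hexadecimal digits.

562F

Running sums (mod 255):
  after byte 0 (224): sum1=224, sum2=224
  after byte 1 (178): sum1=147, sum2=116
  after byte 2 (31): sum1=178, sum2=39
  after byte 3 (124): sum1=47, sum2=86
Checksum = sum2·256 + sum1 = 86·256 + 47 = 22063 = 0x562F.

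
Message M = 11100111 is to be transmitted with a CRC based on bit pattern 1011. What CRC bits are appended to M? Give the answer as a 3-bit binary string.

Append 3 zeros: 11100111000. Divide by 1011 (XOR where the leading bit is 1):
  pos 0: 1110 XOR 1011 = 0101
  pos 1: 1010 XOR 1011 = 0001
  pos 4: 1111 XOR 1011 = 0100
  pos 5: 1000 XOR 1011 = 0011
  pos 7: 1100 XOR 1011 = 0111
Remainder (last 3 bits) = 111. This is the CRC / FCS.

111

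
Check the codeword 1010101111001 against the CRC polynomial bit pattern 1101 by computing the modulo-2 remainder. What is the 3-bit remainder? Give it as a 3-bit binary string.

010

Modulo-2 division of 1010101111001 by 1101:
  pos 0: 1010 XOR 1101 = 0111
  pos 1: 1111 XOR 1101 = 0010
  pos 3: 1001 XOR 1101 = 0100
  pos 4: 1001 XOR 1101 = 0100
  pos 5: 1001 XOR 1101 = 0100
  pos 6: 1001 XOR 1101 = 0100
  pos 7: 1000 XOR 1101 = 0101
  pos 8: 1010 XOR 1101 = 0111
  pos 9: 1111 XOR 1101 = 0010
Remainder = 010 (nonzero — an error is detected).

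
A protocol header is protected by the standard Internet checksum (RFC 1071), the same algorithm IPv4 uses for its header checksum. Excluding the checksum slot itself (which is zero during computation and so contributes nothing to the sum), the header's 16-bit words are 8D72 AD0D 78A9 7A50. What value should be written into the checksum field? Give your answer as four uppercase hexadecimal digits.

One's-complement addition (fold any carry out of bit 15 back into bit 0):
  0x8D72 + 0xAD0D = 0x13A7F → wrap carry → 0x3A80
  0x3A80 + 0x78A9 = 0x0B329
  0xB329 + 0x7A50 = 0x12D79 → wrap carry → 0x2D7A
One's-complement sum = 0x2D7A.
Checksum = ~0x2D7A & 0xFFFF = 0xD285.

D285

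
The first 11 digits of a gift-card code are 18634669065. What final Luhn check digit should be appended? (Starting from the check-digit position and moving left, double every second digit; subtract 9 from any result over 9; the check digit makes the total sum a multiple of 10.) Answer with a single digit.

Partial digits right→left: 5 6 0 9 6 6 4 3 6 8 1
Double every second digit counting from the check-digit position (so the 1st, 3rd, 5th, ... of the partial from the right).
  doubled (with −9 where >9): 1 0 3 8 3 2 → sum 17
  kept as-is: 6 9 6 3 8 → sum 32
Total = 17 + 32 = 49.
Check digit = (10 − (49 mod 10)) mod 10 = 1.

1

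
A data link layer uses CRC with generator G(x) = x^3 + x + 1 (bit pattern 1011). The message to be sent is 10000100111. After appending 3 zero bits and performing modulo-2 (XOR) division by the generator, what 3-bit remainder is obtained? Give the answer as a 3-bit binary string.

Append 3 zeros: 10000100111000. Divide by 1011 (XOR where the leading bit is 1):
  pos 0: 1000 XOR 1011 = 0011
  pos 2: 1101 XOR 1011 = 0110
  pos 3: 1100 XOR 1011 = 0111
  pos 4: 1110 XOR 1011 = 0101
  pos 5: 1011 XOR 1011 = 0000
  pos 9: 1100 XOR 1011 = 0111
  pos 10: 1110 XOR 1011 = 0101
Remainder (last 3 bits) = 101. This is the CRC / FCS.

101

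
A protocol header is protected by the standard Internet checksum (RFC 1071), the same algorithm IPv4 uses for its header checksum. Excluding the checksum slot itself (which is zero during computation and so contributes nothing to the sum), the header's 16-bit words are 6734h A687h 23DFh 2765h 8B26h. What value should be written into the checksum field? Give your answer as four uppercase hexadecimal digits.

One's-complement addition (fold any carry out of bit 15 back into bit 0):
  0x6734 + 0xA687 = 0x10DBB → wrap carry → 0x0DBC
  0x0DBC + 0x23DF = 0x0319B
  0x319B + 0x2765 = 0x05900
  0x5900 + 0x8B26 = 0x0E426
One's-complement sum = 0xE426.
Checksum = ~0xE426 & 0xFFFF = 0x1BD9.

1BD9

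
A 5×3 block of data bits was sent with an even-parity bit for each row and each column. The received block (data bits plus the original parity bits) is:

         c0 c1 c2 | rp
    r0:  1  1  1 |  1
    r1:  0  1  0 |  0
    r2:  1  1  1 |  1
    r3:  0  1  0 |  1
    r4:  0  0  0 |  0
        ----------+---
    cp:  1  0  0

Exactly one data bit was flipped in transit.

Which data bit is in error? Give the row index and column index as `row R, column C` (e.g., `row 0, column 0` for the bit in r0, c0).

Recompute each row's even parity and compare to rp:
  r0: data parity 1, sent rp 1 → ok
  r1: data parity 1, sent rp 0 → mismatch
  r2: data parity 1, sent rp 1 → ok
  r3: data parity 1, sent rp 1 → ok
  r4: data parity 0, sent rp 0 → ok
Recompute each column's even parity and compare to cp:
  c0: data parity 0, sent cp 1 → mismatch
  c1: data parity 0, sent cp 0 → ok
  c2: data parity 0, sent cp 0 → ok
Exactly one row (r1) and one column (c0) fail → the flipped bit is at their intersection.

row 1, column 0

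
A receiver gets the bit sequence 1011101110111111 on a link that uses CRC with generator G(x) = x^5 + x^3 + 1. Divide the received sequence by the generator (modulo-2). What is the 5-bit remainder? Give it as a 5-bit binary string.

Modulo-2 division of 1011101110111111 by 101001:
  pos 0: 101110 XOR 101001 = 000111
  pos 3: 111111 XOR 101001 = 010110
  pos 4: 101100 XOR 101001 = 000101
  pos 7: 101111 XOR 101001 = 000110
  pos 10: 110111 XOR 101001 = 011110
Remainder = 11110 (nonzero — an error is detected).

11110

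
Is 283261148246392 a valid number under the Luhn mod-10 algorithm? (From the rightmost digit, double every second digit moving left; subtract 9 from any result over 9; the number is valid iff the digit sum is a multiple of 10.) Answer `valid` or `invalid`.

From the right, keep odd positions and double even positions (subtract 9 from any doubled value over 9):
  doubled (positions 2,4,...): 9 3 4 8 2 4 7 → sum 37
  kept (positions 1,3,...): 2 3 4 8 1 6 3 2 → sum 29
Total = 66.
66 mod 10 = 6, so the number is invalid.

invalid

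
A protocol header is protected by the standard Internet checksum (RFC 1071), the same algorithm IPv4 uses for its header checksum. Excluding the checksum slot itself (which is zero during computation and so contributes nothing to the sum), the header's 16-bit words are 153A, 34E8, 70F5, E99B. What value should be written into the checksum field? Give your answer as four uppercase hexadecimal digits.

One's-complement addition (fold any carry out of bit 15 back into bit 0):
  0x153A + 0x34E8 = 0x04A22
  0x4A22 + 0x70F5 = 0x0BB17
  0xBB17 + 0xE99B = 0x1A4B2 → wrap carry → 0xA4B3
One's-complement sum = 0xA4B3.
Checksum = ~0xA4B3 & 0xFFFF = 0x5B4C.

5B4C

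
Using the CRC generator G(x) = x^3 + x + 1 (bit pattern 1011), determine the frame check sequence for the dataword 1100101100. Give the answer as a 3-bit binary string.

Append 3 zeros: 1100101100000. Divide by 1011 (XOR where the leading bit is 1):
  pos 0: 1100 XOR 1011 = 0111
  pos 1: 1111 XOR 1011 = 0100
  pos 2: 1000 XOR 1011 = 0011
  pos 4: 1111 XOR 1011 = 0100
  pos 5: 1000 XOR 1011 = 0011
  pos 7: 1100 XOR 1011 = 0111
  pos 8: 1110 XOR 1011 = 0101
  pos 9: 1010 XOR 1011 = 0001
Remainder (last 3 bits) = 001. This is the CRC / FCS.

001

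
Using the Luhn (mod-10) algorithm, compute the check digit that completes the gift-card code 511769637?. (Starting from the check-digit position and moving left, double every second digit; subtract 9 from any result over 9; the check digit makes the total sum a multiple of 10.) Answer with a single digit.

6

Partial digits right→left: 7 3 6 9 6 7 1 1 5
Double every second digit counting from the check-digit position (so the 1st, 3rd, 5th, ... of the partial from the right).
  doubled (with −9 where >9): 5 3 3 2 1 → sum 14
  kept as-is: 3 9 7 1 → sum 20
Total = 14 + 20 = 34.
Check digit = (10 − (34 mod 10)) mod 10 = 6.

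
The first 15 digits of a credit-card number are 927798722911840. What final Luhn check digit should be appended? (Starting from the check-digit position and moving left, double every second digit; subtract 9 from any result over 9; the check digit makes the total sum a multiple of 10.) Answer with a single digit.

6

Partial digits right→left: 0 4 8 1 1 9 2 2 7 8 9 7 7 2 9
Double every second digit counting from the check-digit position (so the 1st, 3rd, 5th, ... of the partial from the right).
  doubled (with −9 where >9): 0 7 2 4 5 9 5 9 → sum 41
  kept as-is: 4 1 9 2 8 7 2 → sum 33
Total = 41 + 33 = 74.
Check digit = (10 − (74 mod 10)) mod 10 = 6.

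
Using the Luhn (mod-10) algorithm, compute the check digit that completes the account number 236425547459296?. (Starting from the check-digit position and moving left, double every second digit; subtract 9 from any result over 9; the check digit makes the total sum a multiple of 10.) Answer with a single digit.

7

Partial digits right→left: 6 9 2 9 5 4 7 4 5 5 2 4 6 3 2
Double every second digit counting from the check-digit position (so the 1st, 3rd, 5th, ... of the partial from the right).
  doubled (with −9 where >9): 3 4 1 5 1 4 3 4 → sum 25
  kept as-is: 9 9 4 4 5 4 3 → sum 38
Total = 25 + 38 = 63.
Check digit = (10 − (63 mod 10)) mod 10 = 7.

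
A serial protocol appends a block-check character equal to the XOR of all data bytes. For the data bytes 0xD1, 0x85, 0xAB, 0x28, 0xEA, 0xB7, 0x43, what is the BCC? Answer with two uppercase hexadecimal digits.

XOR the bytes together:
  start with 0xD1
  0xD1 ⊕ 0x85 = 0x54
  0x54 ⊕ 0xAB = 0xFF
  0xFF ⊕ 0x28 = 0xD7
  0xD7 ⊕ 0xEA = 0x3D
  0x3D ⊕ 0xB7 = 0x8A
  0x8A ⊕ 0x43 = 0xC9

C9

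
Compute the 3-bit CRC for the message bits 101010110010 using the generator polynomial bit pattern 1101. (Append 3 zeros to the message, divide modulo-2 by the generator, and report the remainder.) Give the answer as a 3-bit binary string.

011

Append 3 zeros: 101010110010000. Divide by 1101 (XOR where the leading bit is 1):
  pos 0: 1010 XOR 1101 = 0111
  pos 1: 1111 XOR 1101 = 0010
  pos 3: 1001 XOR 1101 = 0100
  pos 4: 1001 XOR 1101 = 0100
  pos 5: 1000 XOR 1101 = 0101
  pos 6: 1010 XOR 1101 = 0111
  pos 7: 1111 XOR 1101 = 0010
  pos 9: 1000 XOR 1101 = 0101
  pos 10: 1010 XOR 1101 = 0111
  pos 11: 1110 XOR 1101 = 0011
Remainder (last 3 bits) = 011. This is the CRC / FCS.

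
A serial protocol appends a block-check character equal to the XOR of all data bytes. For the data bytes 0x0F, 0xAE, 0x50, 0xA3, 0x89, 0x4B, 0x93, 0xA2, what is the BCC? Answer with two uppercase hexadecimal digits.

A1

XOR the bytes together:
  start with 0x0F
  0x0F ⊕ 0xAE = 0xA1
  0xA1 ⊕ 0x50 = 0xF1
  0xF1 ⊕ 0xA3 = 0x52
  0x52 ⊕ 0x89 = 0xDB
  0xDB ⊕ 0x4B = 0x90
  0x90 ⊕ 0x93 = 0x03
  0x03 ⊕ 0xA2 = 0xA1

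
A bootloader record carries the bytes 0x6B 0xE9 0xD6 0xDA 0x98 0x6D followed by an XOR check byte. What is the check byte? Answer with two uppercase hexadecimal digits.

XOR the bytes together:
  start with 0x6B
  0x6B ⊕ 0xE9 = 0x82
  0x82 ⊕ 0xD6 = 0x54
  0x54 ⊕ 0xDA = 0x8E
  0x8E ⊕ 0x98 = 0x16
  0x16 ⊕ 0x6D = 0x7B

7B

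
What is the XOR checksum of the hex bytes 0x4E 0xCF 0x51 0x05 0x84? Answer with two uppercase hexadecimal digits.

XOR the bytes together:
  start with 0x4E
  0x4E ⊕ 0xCF = 0x81
  0x81 ⊕ 0x51 = 0xD0
  0xD0 ⊕ 0x05 = 0xD5
  0xD5 ⊕ 0x84 = 0x51

51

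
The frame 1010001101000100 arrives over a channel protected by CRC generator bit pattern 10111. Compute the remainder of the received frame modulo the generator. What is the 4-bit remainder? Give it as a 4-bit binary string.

0000

Modulo-2 division of 1010001101000100 by 10111:
  pos 0: 10100 XOR 10111 = 00011
  pos 3: 11011 XOR 10111 = 01100
  pos 4: 11000 XOR 10111 = 01111
  pos 5: 11111 XOR 10111 = 01000
  pos 6: 10000 XOR 10111 = 00111
  pos 8: 11100 XOR 10111 = 01011
  pos 9: 10111 XOR 10111 = 00000
Remainder = 0000 (zero — the frame passes the CRC check).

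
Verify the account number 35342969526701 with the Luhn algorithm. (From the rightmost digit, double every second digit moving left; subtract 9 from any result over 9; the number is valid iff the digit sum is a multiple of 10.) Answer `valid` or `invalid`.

valid

From the right, keep odd positions and double even positions (subtract 9 from any doubled value over 9):
  doubled (positions 2,4,...): 0 3 1 3 4 6 6 → sum 23
  kept (positions 1,3,...): 1 7 2 9 9 4 5 → sum 37
Total = 60.
60 mod 10 = 0, so the number is valid.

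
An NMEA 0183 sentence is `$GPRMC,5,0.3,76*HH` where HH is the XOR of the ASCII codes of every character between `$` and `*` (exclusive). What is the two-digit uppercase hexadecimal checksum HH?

7E

XOR the ASCII codes of the payload characters:
  'G' = 0x47 → acc = 0x47
  'P' = 0x50 → acc = 0x17
  'R' = 0x52 → acc = 0x45
  'M' = 0x4D → acc = 0x08
  'C' = 0x43 → acc = 0x4B
  ',' = 0x2C → acc = 0x67
  '5' = 0x35 → acc = 0x52
  ',' = 0x2C → acc = 0x7E
  '0' = 0x30 → acc = 0x4E
  '.' = 0x2E → acc = 0x60
  '3' = 0x33 → acc = 0x53
  ',' = 0x2C → acc = 0x7F
  '7' = 0x37 → acc = 0x48
  '6' = 0x36 → acc = 0x7E
Checksum = 0x7E.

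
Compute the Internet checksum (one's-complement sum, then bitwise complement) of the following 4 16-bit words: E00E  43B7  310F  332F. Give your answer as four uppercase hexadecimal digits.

77FB

One's-complement addition (fold any carry out of bit 15 back into bit 0):
  0xE00E + 0x43B7 = 0x123C5 → wrap carry → 0x23C6
  0x23C6 + 0x310F = 0x054D5
  0x54D5 + 0x332F = 0x08804
One's-complement sum = 0x8804.
Checksum = ~0x8804 & 0xFFFF = 0x77FB.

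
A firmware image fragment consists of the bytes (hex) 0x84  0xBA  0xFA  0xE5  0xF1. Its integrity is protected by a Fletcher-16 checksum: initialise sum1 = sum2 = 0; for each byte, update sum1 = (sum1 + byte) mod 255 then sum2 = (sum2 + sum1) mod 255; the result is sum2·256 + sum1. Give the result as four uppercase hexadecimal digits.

Running sums (mod 255):
  after byte 0 (0x84): sum1=132, sum2=132
  after byte 1 (0xBA): sum1=63, sum2=195
  after byte 2 (0xFA): sum1=58, sum2=253
  after byte 3 (0xE5): sum1=32, sum2=30
  after byte 4 (0xF1): sum1=18, sum2=48
Checksum = sum2·256 + sum1 = 48·256 + 18 = 12306 = 0x3012.

3012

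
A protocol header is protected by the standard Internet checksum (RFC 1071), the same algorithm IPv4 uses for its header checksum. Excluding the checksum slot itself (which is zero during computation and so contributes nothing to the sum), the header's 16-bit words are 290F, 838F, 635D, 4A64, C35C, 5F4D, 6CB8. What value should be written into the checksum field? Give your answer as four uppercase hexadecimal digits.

163D

One's-complement addition (fold any carry out of bit 15 back into bit 0):
  0x290F + 0x838F = 0x0AC9E
  0xAC9E + 0x635D = 0x10FFB → wrap carry → 0x0FFC
  0x0FFC + 0x4A64 = 0x05A60
  0x5A60 + 0xC35C = 0x11DBC → wrap carry → 0x1DBD
  0x1DBD + 0x5F4D = 0x07D0A
  0x7D0A + 0x6CB8 = 0x0E9C2
One's-complement sum = 0xE9C2.
Checksum = ~0xE9C2 & 0xFFFF = 0x163D.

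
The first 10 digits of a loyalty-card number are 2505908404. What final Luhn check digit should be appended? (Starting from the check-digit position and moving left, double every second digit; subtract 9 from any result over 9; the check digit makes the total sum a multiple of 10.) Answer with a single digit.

Partial digits right→left: 4 0 4 8 0 9 5 0 5 2
Double every second digit counting from the check-digit position (so the 1st, 3rd, 5th, ... of the partial from the right).
  doubled (with −9 where >9): 8 8 0 1 1 → sum 18
  kept as-is: 0 8 9 0 2 → sum 19
Total = 18 + 19 = 37.
Check digit = (10 − (37 mod 10)) mod 10 = 3.

3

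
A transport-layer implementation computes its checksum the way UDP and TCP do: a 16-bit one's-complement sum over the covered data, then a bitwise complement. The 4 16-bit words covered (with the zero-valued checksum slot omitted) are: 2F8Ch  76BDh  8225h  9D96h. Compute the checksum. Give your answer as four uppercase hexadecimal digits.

One's-complement addition (fold any carry out of bit 15 back into bit 0):
  0x2F8C + 0x76BD = 0x0A649
  0xA649 + 0x8225 = 0x1286E → wrap carry → 0x286F
  0x286F + 0x9D96 = 0x0C605
One's-complement sum = 0xC605.
Checksum = ~0xC605 & 0xFFFF = 0x39FA.

39FA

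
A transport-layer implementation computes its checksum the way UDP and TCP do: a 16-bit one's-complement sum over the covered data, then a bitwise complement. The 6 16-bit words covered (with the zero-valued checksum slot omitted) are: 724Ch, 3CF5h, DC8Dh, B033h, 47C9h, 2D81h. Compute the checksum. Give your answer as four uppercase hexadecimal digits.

4EB2

One's-complement addition (fold any carry out of bit 15 back into bit 0):
  0x724C + 0x3CF5 = 0x0AF41
  0xAF41 + 0xDC8D = 0x18BCE → wrap carry → 0x8BCF
  0x8BCF + 0xB033 = 0x13C02 → wrap carry → 0x3C03
  0x3C03 + 0x47C9 = 0x083CC
  0x83CC + 0x2D81 = 0x0B14D
One's-complement sum = 0xB14D.
Checksum = ~0xB14D & 0xFFFF = 0x4EB2.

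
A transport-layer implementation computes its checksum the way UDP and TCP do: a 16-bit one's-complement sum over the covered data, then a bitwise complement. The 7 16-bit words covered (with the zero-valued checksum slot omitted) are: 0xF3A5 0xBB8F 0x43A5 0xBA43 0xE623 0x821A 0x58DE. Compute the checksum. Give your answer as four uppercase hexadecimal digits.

One's-complement addition (fold any carry out of bit 15 back into bit 0):
  0xF3A5 + 0xBB8F = 0x1AF34 → wrap carry → 0xAF35
  0xAF35 + 0x43A5 = 0x0F2DA
  0xF2DA + 0xBA43 = 0x1AD1D → wrap carry → 0xAD1E
  0xAD1E + 0xE623 = 0x19341 → wrap carry → 0x9342
  0x9342 + 0x821A = 0x1155C → wrap carry → 0x155D
  0x155D + 0x58DE = 0x06E3B
One's-complement sum = 0x6E3B.
Checksum = ~0x6E3B & 0xFFFF = 0x91C4.

91C4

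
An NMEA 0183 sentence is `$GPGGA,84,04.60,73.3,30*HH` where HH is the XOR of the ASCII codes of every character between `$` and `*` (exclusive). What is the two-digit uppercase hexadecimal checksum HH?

XOR the ASCII codes of the payload characters:
  'G' = 0x47 → acc = 0x47
  'P' = 0x50 → acc = 0x17
  'G' = 0x47 → acc = 0x50
  'G' = 0x47 → acc = 0x17
  'A' = 0x41 → acc = 0x56
  ',' = 0x2C → acc = 0x7A
  '8' = 0x38 → acc = 0x42
  '4' = 0x34 → acc = 0x76
  ',' = 0x2C → acc = 0x5A
  '0' = 0x30 → acc = 0x6A
  '4' = 0x34 → acc = 0x5E
  '.' = 0x2E → acc = 0x70
  '6' = 0x36 → acc = 0x46
  '0' = 0x30 → acc = 0x76
  ',' = 0x2C → acc = 0x5A
  '7' = 0x37 → acc = 0x6D
  '3' = 0x33 → acc = 0x5E
  '.' = 0x2E → acc = 0x70
  '3' = 0x33 → acc = 0x43
  ',' = 0x2C → acc = 0x6F
  '3' = 0x33 → acc = 0x5C
  '0' = 0x30 → acc = 0x6C
Checksum = 0x6C.

6C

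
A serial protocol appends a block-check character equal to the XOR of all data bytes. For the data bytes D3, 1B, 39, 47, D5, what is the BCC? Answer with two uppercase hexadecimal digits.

XOR the bytes together:
  start with 0xD3
  0xD3 ⊕ 0x1B = 0xC8
  0xC8 ⊕ 0x39 = 0xF1
  0xF1 ⊕ 0x47 = 0xB6
  0xB6 ⊕ 0xD5 = 0x63

63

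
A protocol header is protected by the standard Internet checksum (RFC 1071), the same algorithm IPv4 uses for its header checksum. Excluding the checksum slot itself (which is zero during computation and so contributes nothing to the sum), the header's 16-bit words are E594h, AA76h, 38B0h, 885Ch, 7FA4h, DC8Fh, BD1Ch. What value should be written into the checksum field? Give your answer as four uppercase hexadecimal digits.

One's-complement addition (fold any carry out of bit 15 back into bit 0):
  0xE594 + 0xAA76 = 0x1900A → wrap carry → 0x900B
  0x900B + 0x38B0 = 0x0C8BB
  0xC8BB + 0x885C = 0x15117 → wrap carry → 0x5118
  0x5118 + 0x7FA4 = 0x0D0BC
  0xD0BC + 0xDC8F = 0x1AD4B → wrap carry → 0xAD4C
  0xAD4C + 0xBD1C = 0x16A68 → wrap carry → 0x6A69
One's-complement sum = 0x6A69.
Checksum = ~0x6A69 & 0xFFFF = 0x9596.

9596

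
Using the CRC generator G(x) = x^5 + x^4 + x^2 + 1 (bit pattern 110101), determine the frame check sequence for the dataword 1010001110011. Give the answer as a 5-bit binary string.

Append 5 zeros: 101000111001100000. Divide by 110101 (XOR where the leading bit is 1):
  pos 0: 101000 XOR 110101 = 011101
  pos 1: 111011 XOR 110101 = 001110
  pos 3: 111011 XOR 110101 = 001110
  pos 5: 111000 XOR 110101 = 001101
  pos 7: 110111 XOR 110101 = 000010
  pos 11: 100000 XOR 110101 = 010101
  pos 12: 101010 XOR 110101 = 011111
Remainder (last 5 bits) = 11111. This is the CRC / FCS.

11111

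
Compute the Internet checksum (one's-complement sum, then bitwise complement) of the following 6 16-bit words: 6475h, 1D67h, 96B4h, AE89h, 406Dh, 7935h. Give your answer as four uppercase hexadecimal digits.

7F42

One's-complement addition (fold any carry out of bit 15 back into bit 0):
  0x6475 + 0x1D67 = 0x081DC
  0x81DC + 0x96B4 = 0x11890 → wrap carry → 0x1891
  0x1891 + 0xAE89 = 0x0C71A
  0xC71A + 0x406D = 0x10787 → wrap carry → 0x0788
  0x0788 + 0x7935 = 0x080BD
One's-complement sum = 0x80BD.
Checksum = ~0x80BD & 0xFFFF = 0x7F42.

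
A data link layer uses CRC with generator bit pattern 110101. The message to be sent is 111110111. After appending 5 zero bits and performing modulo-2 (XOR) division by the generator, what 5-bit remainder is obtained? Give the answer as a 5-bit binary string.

Append 5 zeros: 11111011100000. Divide by 110101 (XOR where the leading bit is 1):
  pos 0: 111110 XOR 110101 = 001011
  pos 2: 101111 XOR 110101 = 011010
  pos 3: 110101 XOR 110101 = 000000
Remainder (last 5 bits) = 00000. This is the CRC / FCS.

00000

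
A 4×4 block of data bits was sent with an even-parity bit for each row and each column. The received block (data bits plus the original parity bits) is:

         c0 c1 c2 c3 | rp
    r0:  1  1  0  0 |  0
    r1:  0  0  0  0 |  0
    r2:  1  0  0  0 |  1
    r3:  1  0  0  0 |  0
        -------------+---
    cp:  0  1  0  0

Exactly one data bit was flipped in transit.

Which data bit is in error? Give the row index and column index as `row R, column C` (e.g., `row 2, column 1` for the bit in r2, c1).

row 3, column 0

Recompute each row's even parity and compare to rp:
  r0: data parity 0, sent rp 0 → ok
  r1: data parity 0, sent rp 0 → ok
  r2: data parity 1, sent rp 1 → ok
  r3: data parity 1, sent rp 0 → mismatch
Recompute each column's even parity and compare to cp:
  c0: data parity 1, sent cp 0 → mismatch
  c1: data parity 1, sent cp 1 → ok
  c2: data parity 0, sent cp 0 → ok
  c3: data parity 0, sent cp 0 → ok
Exactly one row (r3) and one column (c0) fail → the flipped bit is at their intersection.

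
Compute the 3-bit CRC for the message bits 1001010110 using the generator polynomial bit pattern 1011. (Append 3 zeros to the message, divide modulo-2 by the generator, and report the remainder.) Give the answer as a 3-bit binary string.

011

Append 3 zeros: 1001010110000. Divide by 1011 (XOR where the leading bit is 1):
  pos 0: 1001 XOR 1011 = 0010
  pos 2: 1001 XOR 1011 = 0010
  pos 4: 1001 XOR 1011 = 0010
  pos 6: 1010 XOR 1011 = 0001
  pos 9: 1000 XOR 1011 = 0011
Remainder (last 3 bits) = 011. This is the CRC / FCS.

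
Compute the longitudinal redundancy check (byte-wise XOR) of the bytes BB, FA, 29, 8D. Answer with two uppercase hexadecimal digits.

E5

XOR the bytes together:
  start with 0xBB
  0xBB ⊕ 0xFA = 0x41
  0x41 ⊕ 0x29 = 0x68
  0x68 ⊕ 0x8D = 0xE5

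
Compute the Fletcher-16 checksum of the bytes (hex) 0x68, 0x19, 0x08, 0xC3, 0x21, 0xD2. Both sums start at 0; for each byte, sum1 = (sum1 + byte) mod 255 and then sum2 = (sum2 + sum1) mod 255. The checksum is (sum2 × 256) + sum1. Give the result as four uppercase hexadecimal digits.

Running sums (mod 255):
  after byte 0 (0x68): sum1=104, sum2=104
  after byte 1 (0x19): sum1=129, sum2=233
  after byte 2 (0x08): sum1=137, sum2=115
  after byte 3 (0xC3): sum1=77, sum2=192
  after byte 4 (0x21): sum1=110, sum2=47
  after byte 5 (0xD2): sum1=65, sum2=112
Checksum = sum2·256 + sum1 = 112·256 + 65 = 28737 = 0x7041.

7041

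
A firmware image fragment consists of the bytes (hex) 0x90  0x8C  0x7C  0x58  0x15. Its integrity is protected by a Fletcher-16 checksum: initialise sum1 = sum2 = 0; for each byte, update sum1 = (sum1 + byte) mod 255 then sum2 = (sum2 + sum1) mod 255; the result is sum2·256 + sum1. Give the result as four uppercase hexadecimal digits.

4007

Running sums (mod 255):
  after byte 0 (0x90): sum1=144, sum2=144
  after byte 1 (0x8C): sum1=29, sum2=173
  after byte 2 (0x7C): sum1=153, sum2=71
  after byte 3 (0x58): sum1=241, sum2=57
  after byte 4 (0x15): sum1=7, sum2=64
Checksum = sum2·256 + sum1 = 64·256 + 7 = 16391 = 0x4007.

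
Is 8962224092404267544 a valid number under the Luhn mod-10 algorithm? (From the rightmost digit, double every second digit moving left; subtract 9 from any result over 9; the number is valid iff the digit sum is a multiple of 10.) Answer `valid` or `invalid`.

valid

From the right, keep odd positions and double even positions (subtract 9 from any doubled value over 9):
  doubled (positions 2,4,...): 8 5 4 0 4 0 4 4 9 → sum 38
  kept (positions 1,3,...): 4 5 6 4 4 9 4 2 6 8 → sum 52
Total = 90.
90 mod 10 = 0, so the number is valid.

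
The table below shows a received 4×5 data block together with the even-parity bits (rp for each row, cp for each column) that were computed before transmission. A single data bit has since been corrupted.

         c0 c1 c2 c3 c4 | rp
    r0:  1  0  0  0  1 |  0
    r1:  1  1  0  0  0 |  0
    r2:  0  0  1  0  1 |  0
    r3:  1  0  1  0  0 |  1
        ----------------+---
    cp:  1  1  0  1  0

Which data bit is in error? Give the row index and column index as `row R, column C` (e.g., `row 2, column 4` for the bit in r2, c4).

row 3, column 3

Recompute each row's even parity and compare to rp:
  r0: data parity 0, sent rp 0 → ok
  r1: data parity 0, sent rp 0 → ok
  r2: data parity 0, sent rp 0 → ok
  r3: data parity 0, sent rp 1 → mismatch
Recompute each column's even parity and compare to cp:
  c0: data parity 1, sent cp 1 → ok
  c1: data parity 1, sent cp 1 → ok
  c2: data parity 0, sent cp 0 → ok
  c3: data parity 0, sent cp 1 → mismatch
  c4: data parity 0, sent cp 0 → ok
Exactly one row (r3) and one column (c3) fail → the flipped bit is at their intersection.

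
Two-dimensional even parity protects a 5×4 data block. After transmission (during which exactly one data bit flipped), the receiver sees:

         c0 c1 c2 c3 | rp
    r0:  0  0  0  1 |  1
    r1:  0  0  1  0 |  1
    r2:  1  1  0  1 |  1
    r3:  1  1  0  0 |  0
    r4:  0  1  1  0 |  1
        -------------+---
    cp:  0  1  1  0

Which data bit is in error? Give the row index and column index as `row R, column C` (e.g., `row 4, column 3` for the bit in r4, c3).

row 4, column 2

Recompute each row's even parity and compare to rp:
  r0: data parity 1, sent rp 1 → ok
  r1: data parity 1, sent rp 1 → ok
  r2: data parity 1, sent rp 1 → ok
  r3: data parity 0, sent rp 0 → ok
  r4: data parity 0, sent rp 1 → mismatch
Recompute each column's even parity and compare to cp:
  c0: data parity 0, sent cp 0 → ok
  c1: data parity 1, sent cp 1 → ok
  c2: data parity 0, sent cp 1 → mismatch
  c3: data parity 0, sent cp 0 → ok
Exactly one row (r4) and one column (c2) fail → the flipped bit is at their intersection.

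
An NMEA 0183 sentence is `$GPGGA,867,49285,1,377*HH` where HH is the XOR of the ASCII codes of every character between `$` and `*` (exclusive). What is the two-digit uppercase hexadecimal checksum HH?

XOR the ASCII codes of the payload characters:
  'G' = 0x47 → acc = 0x47
  'P' = 0x50 → acc = 0x17
  'G' = 0x47 → acc = 0x50
  'G' = 0x47 → acc = 0x17
  'A' = 0x41 → acc = 0x56
  ',' = 0x2C → acc = 0x7A
  '8' = 0x38 → acc = 0x42
  '6' = 0x36 → acc = 0x74
  '7' = 0x37 → acc = 0x43
  ',' = 0x2C → acc = 0x6F
  '4' = 0x34 → acc = 0x5B
  '9' = 0x39 → acc = 0x62
  '2' = 0x32 → acc = 0x50
  '8' = 0x38 → acc = 0x68
  '5' = 0x35 → acc = 0x5D
  ',' = 0x2C → acc = 0x71
  '1' = 0x31 → acc = 0x40
  ',' = 0x2C → acc = 0x6C
  '3' = 0x33 → acc = 0x5F
  '7' = 0x37 → acc = 0x68
  '7' = 0x37 → acc = 0x5F
Checksum = 0x5F.

5F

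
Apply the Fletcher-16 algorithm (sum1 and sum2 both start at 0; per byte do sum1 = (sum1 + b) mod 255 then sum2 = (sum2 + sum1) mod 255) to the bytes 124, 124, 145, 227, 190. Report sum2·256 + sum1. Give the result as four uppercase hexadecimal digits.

9B2D

Running sums (mod 255):
  after byte 0 (124): sum1=124, sum2=124
  after byte 1 (124): sum1=248, sum2=117
  after byte 2 (145): sum1=138, sum2=0
  after byte 3 (227): sum1=110, sum2=110
  after byte 4 (190): sum1=45, sum2=155
Checksum = sum2·256 + sum1 = 155·256 + 45 = 39725 = 0x9B2D.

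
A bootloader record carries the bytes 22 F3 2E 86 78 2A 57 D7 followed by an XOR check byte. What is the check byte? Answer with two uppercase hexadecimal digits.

XOR the bytes together:
  start with 0x22
  0x22 ⊕ 0xF3 = 0xD1
  0xD1 ⊕ 0x2E = 0xFF
  0xFF ⊕ 0x86 = 0x79
  0x79 ⊕ 0x78 = 0x01
  0x01 ⊕ 0x2A = 0x2B
  0x2B ⊕ 0x57 = 0x7C
  0x7C ⊕ 0xD7 = 0xAB

AB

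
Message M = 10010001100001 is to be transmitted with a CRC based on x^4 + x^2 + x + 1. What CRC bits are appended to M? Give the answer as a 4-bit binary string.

0010

Append 4 zeros: 100100011000010000. Divide by 10111 (XOR where the leading bit is 1):
  pos 0: 10010 XOR 10111 = 00101
  pos 2: 10100 XOR 10111 = 00011
  pos 5: 11110 XOR 10111 = 01001
  pos 6: 10010 XOR 10111 = 00101
  pos 8: 10100 XOR 10111 = 00011
  pos 11: 11100 XOR 10111 = 01011
  pos 12: 10110 XOR 10111 = 00001
Remainder (last 4 bits) = 0010. This is the CRC / FCS.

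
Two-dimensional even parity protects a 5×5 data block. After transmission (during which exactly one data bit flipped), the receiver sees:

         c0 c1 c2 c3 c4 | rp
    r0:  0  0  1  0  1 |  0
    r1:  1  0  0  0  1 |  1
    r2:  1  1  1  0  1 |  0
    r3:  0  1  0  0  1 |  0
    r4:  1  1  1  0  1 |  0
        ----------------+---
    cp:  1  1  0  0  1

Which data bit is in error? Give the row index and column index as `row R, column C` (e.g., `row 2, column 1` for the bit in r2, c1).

row 1, column 2

Recompute each row's even parity and compare to rp:
  r0: data parity 0, sent rp 0 → ok
  r1: data parity 0, sent rp 1 → mismatch
  r2: data parity 0, sent rp 0 → ok
  r3: data parity 0, sent rp 0 → ok
  r4: data parity 0, sent rp 0 → ok
Recompute each column's even parity and compare to cp:
  c0: data parity 1, sent cp 1 → ok
  c1: data parity 1, sent cp 1 → ok
  c2: data parity 1, sent cp 0 → mismatch
  c3: data parity 0, sent cp 0 → ok
  c4: data parity 1, sent cp 1 → ok
Exactly one row (r1) and one column (c2) fail → the flipped bit is at their intersection.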